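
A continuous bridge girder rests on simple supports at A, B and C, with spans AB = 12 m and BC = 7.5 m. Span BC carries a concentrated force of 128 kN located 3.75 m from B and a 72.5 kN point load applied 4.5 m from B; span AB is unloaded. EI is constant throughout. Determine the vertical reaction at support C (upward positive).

Release continuity at B by inserting a hinge; the redundant is the internal moment M_B. The primary structure is two simply-supported spans AB and BC.
End slopes at the hinge B, treating each span as simply supported:
  span BC: point load 128 at a = 3.75: Pab(L + b)/(6LEI) = 450/EI
  span BC: point load 72.5 at a = 4.5: Pab(L + b)/(6LEI) = 228.4/EI
  relative rotation θ_0 = (0 + 678.4)/EI = 678.4/EI
A unit hogging moment at B produces rotation L₁/(3EI) + L₂/(3EI) = 6.5/EI.
Slope continuity at B: θ_0 = M_B·6.5/EI, so M_B = 678.4/6.5 = 104.4 kN·m (hogging).
Span BC, ΣM about C: R_B^{BC}·7.5 = 697.5 + 104.4, so R_B^{BC} = 106.9 kN and R_C = 200.5 − 106.9 = 93.58 kN.

R_C = 93.58 kN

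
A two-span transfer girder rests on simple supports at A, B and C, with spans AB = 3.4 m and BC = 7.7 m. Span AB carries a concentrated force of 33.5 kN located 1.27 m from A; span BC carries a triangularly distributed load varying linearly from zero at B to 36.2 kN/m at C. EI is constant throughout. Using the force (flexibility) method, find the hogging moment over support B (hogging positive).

Take M_B as the redundant. Released structure: two simple spans AB and BC with a hinge at B.
End slopes at the hinge B, treating each span as simply supported:
  span AB: point load 33.5 at a = 1.27: Pab(L + a)/(6LEI) = 20.75/EI
  span BC: triangular load, peak 36.2: 7w₀L³/(360EI) = 321.3/EI
  relative rotation θ_0 = (20.75 + 321.3)/EI = 342.1/EI
A unit hogging moment at B produces rotation L₁/(3EI) + L₂/(3EI) = 3.7/EI.
Slope continuity at B: θ_0 = M_B·3.7/EI, so M_B = 342.1/3.7 = 92.46 kN·m (hogging).

M_B = 92.46 kN·m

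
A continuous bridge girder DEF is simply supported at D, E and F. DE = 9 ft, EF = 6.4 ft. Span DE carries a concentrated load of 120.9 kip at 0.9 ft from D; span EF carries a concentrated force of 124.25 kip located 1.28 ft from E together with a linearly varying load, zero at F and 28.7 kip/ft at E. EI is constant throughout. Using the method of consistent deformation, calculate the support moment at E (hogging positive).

M_E = 111.6 kip·ft

Release continuity at E by inserting a hinge; the redundant is the internal moment M_E. The primary structure is two simply-supported spans DE and EF.
Discontinuity in slope at E on the released structure — sum the simple-span end rotations:
  span DE: point load 120.9 at a = 0.9: Pab(L + a)/(6LEI) = 161.6/EI
  span EF: point load 124.25 at a = 1.28: Pab(L + b)/(6LEI) = 244.3/EI
  span EF: triangular load, peak 28.7: w₀L³/(45EI) = 167.2/EI
  relative rotation θ_0 = (161.6 + 411.5)/EI = 573.1/EI
A unit hogging moment at E produces rotation L₁/(3EI) + L₂/(3EI) = 5.133/EI.
Compatibility: M_E·(L₁+L₂)/(3EI) = θ_0, giving M_E = 111.6 kip·ft (hogging).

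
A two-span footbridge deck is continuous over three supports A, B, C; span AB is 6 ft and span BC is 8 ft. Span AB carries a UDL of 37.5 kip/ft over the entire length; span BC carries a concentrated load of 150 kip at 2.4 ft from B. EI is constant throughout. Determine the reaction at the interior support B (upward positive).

R_B = 274.3 kip

Insert a hinge at B; M_B is the redundant, and each span becomes simply supported.
Rotations at B on the released spans (each span's end-slope, ×1/EI):
  span AB: UDL 37.5: wL³/(24EI) = 337.5/EI
  span BC: point load 150 at a = 2.4: Pab(L + b)/(6LEI) = 571.2/EI
  relative rotation θ_0 = (337.5 + 571.2)/EI = 908.7/EI
A unit hogging moment at B produces rotation L₁/(3EI) + L₂/(3EI) = 4.667/EI.
Slope continuity at B: θ_0 = M_B·4.667/EI, so M_B = 908.7/4.667 = 194.7 kip·ft (hogging).
Span AB, ΣM about A with M_B applied at B: R_B^{AB}·6 = 675 + 194.7, so R_B^{AB} = 145 kip and R_A = 225 − 145 = 80.05 kip.
Span BC, ΣM about C: R_B^{BC}·8 = 840 + 194.7, so R_B^{BC} = 129.3 kip and R_C = 150 − 129.3 = 20.66 kip.
R_B = 145 + 129.3 = 274.3 kip.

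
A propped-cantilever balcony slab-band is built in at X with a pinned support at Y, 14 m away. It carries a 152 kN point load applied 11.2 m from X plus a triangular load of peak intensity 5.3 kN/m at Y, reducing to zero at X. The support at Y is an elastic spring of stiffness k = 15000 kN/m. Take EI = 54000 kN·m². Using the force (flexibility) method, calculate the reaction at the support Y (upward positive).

Take the reaction at Y as the redundant and release it; the primary structure is a cantilever fixed at X.
Free-end deflection of the primary structure under the applied loading (downward +):
  point load 152 at a = 11.2: Pa²(3L − a)/(6EI) = 97877/EI
  triangular load, peak 5.3 at the free end: 11w₀L⁴/(120EI) = 18664/EI
  δ_0 = 116540/EI
Tip deflection under a unit load at Y: L³/(3EI) = 914.7/EI.
With EI = 54000 kN·m²: δ_0 = 2.1582 m and δ_{YY} = 0.016938 m/kN.
Compatibility — the spring shortens by R_Y/k under the reaction it provides: δ_0 − R_Y·δ_{YY} = R_Y/k. With 1/k = 0.000067 m/kN, R_Y = δ_0 / (δ_{YY} + 1/k) = 2.1582 / (0.016938 + 0.000067) = 126.9 kN.

R_Y = 126.9 kN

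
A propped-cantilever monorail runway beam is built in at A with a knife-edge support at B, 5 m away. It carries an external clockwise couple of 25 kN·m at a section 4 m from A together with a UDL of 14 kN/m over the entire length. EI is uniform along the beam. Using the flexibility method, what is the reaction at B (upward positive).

Choose R_B as the redundant. The primary structure is the cantilever fixed at A.
Primary-structure tip deflection at B by superposition:
  clockwise couple 25 at a = 4: M₀a(2L − a)/(2EI) = 300/EI
  UDL 14: wL⁴/(8EI) = 1094/EI
  δ_0 = 1394/EI
Flexibility coefficient — unit upward force at B: δ_{BB} = L³/(3EI) = 41.67/EI.
Compatibility at B: δ_0 − R_B·δ_{BB} = 0, so R_B = 1394/41.67 = 33.45 kN.

R_B = 33.45 kN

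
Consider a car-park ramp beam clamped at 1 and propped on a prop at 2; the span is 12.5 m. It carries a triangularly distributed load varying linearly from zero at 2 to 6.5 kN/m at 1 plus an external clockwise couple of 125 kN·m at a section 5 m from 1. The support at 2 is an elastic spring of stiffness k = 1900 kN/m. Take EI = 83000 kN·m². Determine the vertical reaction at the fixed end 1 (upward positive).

Choose R_2 as the redundant. The primary structure is the cantilever fixed at 1.
Primary-structure tip deflection at 2 by superposition:
  triangular load, peak 6.5 at the fixed end: w₀L⁴/(30EI) = 5290/EI
  clockwise couple 125 at a = 5: M₀a(2L − a)/(2EI) = 6250/EI
  δ_0 = 11540/EI
Flexibility coefficient — unit upward force at 2: δ_{22} = L³/(3EI) = 651/EI.
With EI = 83000 kN·m²: δ_0 = 0.13903 m and δ_{22} = 0.007844 m/kN.
Compatibility — the spring shortens by R_2/k under the reaction it provides: δ_0 − R_2·δ_{22} = R_2/k. With 1/k = 0.000526 m/kN, R_2 = δ_0 / (δ_{22} + 1/k) = 0.13903 / (0.007844 + 0.000526) = 16.61 kN.
Vertical equilibrium: R_1 = ΣP − R_2 = 40.62 − 16.61 = 24.01 kN.

R_1 = 24.01 kN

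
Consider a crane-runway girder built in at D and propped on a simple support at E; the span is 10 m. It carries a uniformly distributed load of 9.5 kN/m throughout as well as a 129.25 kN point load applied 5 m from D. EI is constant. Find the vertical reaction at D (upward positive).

R_D = 148.2 kN

Take the reaction at E as the redundant and release it; the primary structure is a cantilever fixed at D.
Deflection at E on the released cantilever, summing each load's contribution:
  UDL 9.5: wL⁴/(8EI) = 11875/EI
  point load 129.25 at a = 5: Pa²(3L − a)/(6EI) = 13464/EI
  δ_0 = 25339/EI
Tip deflection under a unit load at E: L³/(3EI) = 333.3/EI.
The prop prevents deflection at E: R_E = δ_0/δ_{EE} = 25339/333.3 = 76.02 kN.
Vertical equilibrium: R_D = ΣP − R_E = 224.2 − 76.02 = 148.2 kN.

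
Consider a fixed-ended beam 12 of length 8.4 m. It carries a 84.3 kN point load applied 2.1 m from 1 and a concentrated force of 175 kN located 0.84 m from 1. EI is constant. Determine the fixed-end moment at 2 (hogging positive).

M_2 = 46.42 kN·m

Take the two fixed-end moments M_1, M_2 as redundants; the released structure is the simple span 12.
On the primary (simply-supported) span, the end slopes from the loading are:
  at 1: point load 84.3 at a = 2.1: Pab(L + b)/(6LEI) = 325.3/EI
  at 2: point load 84.3 at a = 2.1: Pab(L + a)/(6LEI) = 232.4/EI
  at 1: point load 175 at a = 0.84: Pab(L + b)/(6LEI) = 351.9/EI
  at 2: point load 175 at a = 0.84: Pab(L + a)/(6LEI) = 203.7/EI
  θ_10 = 677.2/EI,  θ_20 = 436.1/EI
Flexibility coefficients: a unit moment at one end gives L/(3EI) there and L/(6EI) at the far end, so f₁₁ = f₂₂ = 2.8/EI and f₁₂ = f₂₁ = 1.4/EI.
Compatibility — zero rotation at each built-in end:
  2.8 M_1 + 1.4 M_2 = 677.2
  1.4 M_1 + 2.8 M_2 = 436.1
Solving the pair gives M_1 = 218.6 kN·m and M_2 = 46.42 kN·m (hogging).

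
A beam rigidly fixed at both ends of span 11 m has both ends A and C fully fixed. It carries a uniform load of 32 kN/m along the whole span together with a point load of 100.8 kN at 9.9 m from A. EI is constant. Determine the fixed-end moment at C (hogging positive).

Take the two fixed-end moments M_A, M_C as redundants; the released structure is the simple span AC.
End rotations of the released simple span under the applied load (×1/EI):
  at A: UDL 32: wL³/(24EI) = 1775/EI
  at C: UDL 32: wL³/(24EI) = 1775/EI
  at A: point load 100.8 at a = 9.9: Pab(L + b)/(6LEI) = 201.2/EI
  at C: point load 100.8 at a = 9.9: Pab(L + a)/(6LEI) = 347.6/EI
  θ_A0 = 1976/EI,  θ_C0 = 2122/EI
Flexibility coefficients: a unit moment at one end gives L/(3EI) there and L/(6EI) at the far end, so f₁₁ = f₂₂ = 3.667/EI and f₁₂ = f₂₁ = 1.833/EI.
Compatibility — zero rotation at each built-in end:
  3.667 M_A + 1.833 M_C = 1976
  1.833 M_A + 3.667 M_C = 2122
Solving the pair gives M_A = 332.6 kN·m and M_C = 412.5 kN·m (hogging).

M_C = 412.5 kN·m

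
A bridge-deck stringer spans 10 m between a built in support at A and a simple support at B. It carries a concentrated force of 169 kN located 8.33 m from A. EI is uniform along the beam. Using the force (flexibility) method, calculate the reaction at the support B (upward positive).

R_B = 127.1 kN

Release the roller at B. Primary structure: cantilever fixed at A.
Free-end deflection of the primary structure under the applied loading (downward +):
  point load 169 at a = 8.33: Pa²(3L − a)/(6EI) = 42353/EI
Flexibility coefficient — unit upward force at B: δ_{BB} = L³/(3EI) = 333.3/EI.
The prop prevents deflection at B: R_B = δ_0/δ_{BB} = 42353/333.3 = 127.1 kN.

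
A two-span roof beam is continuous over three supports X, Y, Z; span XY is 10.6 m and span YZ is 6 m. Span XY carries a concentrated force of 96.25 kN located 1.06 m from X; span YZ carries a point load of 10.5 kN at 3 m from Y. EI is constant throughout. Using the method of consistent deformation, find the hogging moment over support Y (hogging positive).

Insert a hinge at Y; M_Y is the redundant, and each span becomes simply supported.
Rotations at Y on the released spans (each span's end-slope, ×1/EI):
  span XY: point load 96.25 at a = 1.06: Pab(L + a)/(6LEI) = 178.4/EI
  span YZ: point load 10.5 at a = 3: Pab(L + b)/(6LEI) = 23.62/EI
  relative rotation θ_0 = (178.4 + 23.62)/EI = 202.1/EI
A unit hogging moment at Y produces rotation L₁/(3EI) + L₂/(3EI) = 5.533/EI.
Slope continuity at Y: θ_0 = M_Y·5.533/EI, so M_Y = 202.1/5.533 = 36.52 kN·m (hogging).

M_Y = 36.52 kN·m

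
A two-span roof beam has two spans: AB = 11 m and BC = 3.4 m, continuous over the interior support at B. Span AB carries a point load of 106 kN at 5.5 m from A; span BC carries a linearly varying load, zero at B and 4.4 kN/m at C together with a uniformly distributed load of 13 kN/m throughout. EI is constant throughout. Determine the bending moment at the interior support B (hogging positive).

M_B = 172.1 kN·m

Take M_B as the redundant. Released structure: two simple spans AB and BC with a hinge at B.
Rotations at B on the released spans (each span's end-slope, ×1/EI):
  span AB: point load 106 at a = 5.5: Pab(L + a)/(6LEI) = 801.6/EI
  span BC: triangular load, peak 4.4: 7w₀L³/(360EI) = 3.363/EI
  span BC: UDL 13: wL³/(24EI) = 21.29/EI
  relative rotation θ_0 = (801.6 + 24.65)/EI = 826.3/EI
A unit hogging moment at B produces rotation L₁/(3EI) + L₂/(3EI) = 4.8/EI.
Slope continuity at B: θ_0 = M_B·4.8/EI, so M_B = 826.3/4.8 = 172.1 kN·m (hogging).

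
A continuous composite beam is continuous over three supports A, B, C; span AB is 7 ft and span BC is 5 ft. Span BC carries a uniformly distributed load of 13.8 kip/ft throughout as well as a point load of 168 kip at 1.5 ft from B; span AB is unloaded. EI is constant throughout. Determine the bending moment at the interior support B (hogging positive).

Take M_B as the redundant. Released structure: two simple spans AB and BC with a hinge at B.
Discontinuity in slope at B on the released structure — sum the simple-span end rotations:
  span BC: UDL 13.8: wL³/(24EI) = 71.88/EI
  span BC: point load 168 at a = 1.5: Pab(L + b)/(6LEI) = 249.9/EI
  relative rotation θ_0 = (0 + 321.8)/EI = 321.8/EI
A unit hogging moment at B produces rotation L₁/(3EI) + L₂/(3EI) = 4/EI.
Slope continuity at B: θ_0 = M_B·4/EI, so M_B = 321.8/4 = 80.44 kip·ft (hogging).

M_B = 80.44 kip·ft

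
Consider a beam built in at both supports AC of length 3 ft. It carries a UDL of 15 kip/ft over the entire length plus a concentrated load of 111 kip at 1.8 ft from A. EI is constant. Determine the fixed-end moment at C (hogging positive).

Take the two fixed-end moments M_A, M_C as redundants; the released structure is the simple span AC.
Simple-span end rotations at A and C under the given loads:
  at A: UDL 15: wL³/(24EI) = 16.88/EI
  at C: UDL 15: wL³/(24EI) = 16.88/EI
  at A: point load 111 at a = 1.8: Pab(L + b)/(6LEI) = 55.94/EI
  at C: point load 111 at a = 1.8: Pab(L + a)/(6LEI) = 63.94/EI
  θ_A0 = 72.82/EI,  θ_C0 = 80.81/EI
Flexibility coefficients: a unit moment at one end gives L/(3EI) there and L/(6EI) at the far end, so f₁₁ = f₂₂ = 1/EI and f₁₂ = f₂₁ = 0.5/EI.
Compatibility — zero rotation at each built-in end:
  1 M_A + 0.5 M_C = 72.82
  0.5 M_A + 1 M_C = 80.81
Solving the pair gives M_A = 43.22 kip·ft and M_C = 59.2 kip·ft (hogging).

M_C = 59.2 kip·ft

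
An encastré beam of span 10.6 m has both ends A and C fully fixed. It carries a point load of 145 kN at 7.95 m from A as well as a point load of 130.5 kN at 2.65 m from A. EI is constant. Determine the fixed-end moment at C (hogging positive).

M_C = 281 kN·m

Release both end moments; the primary structure is a simply-supported span AC with redundants M_A and M_C.
On the primary (simply-supported) span, the end slopes from the loading are:
  at A: point load 145 at a = 7.95: Pab(L + b)/(6LEI) = 636.4/EI
  at C: point load 145 at a = 7.95: Pab(L + a)/(6LEI) = 891/EI
  at A: point load 130.5 at a = 2.65: Pab(L + b)/(6LEI) = 801.9/EI
  at C: point load 130.5 at a = 2.65: Pab(L + a)/(6LEI) = 572.8/EI
  θ_A0 = 1438/EI,  θ_C0 = 1464/EI
Flexibility coefficients: a unit moment at one end gives L/(3EI) there and L/(6EI) at the far end, so f₁₁ = f₂₂ = 3.533/EI and f₁₂ = f₂₁ = 1.767/EI.
Compatibility — zero rotation at each built-in end:
  3.533 M_A + 1.767 M_C = 1438
  1.767 M_A + 3.533 M_C = 1464
Solving the pair gives M_A = 266.6 kN·m and M_C = 281 kN·m (hogging).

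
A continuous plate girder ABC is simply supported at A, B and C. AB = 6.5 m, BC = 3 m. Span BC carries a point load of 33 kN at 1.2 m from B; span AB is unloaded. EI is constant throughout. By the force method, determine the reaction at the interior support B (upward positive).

Take M_B as the redundant. Released structure: two simple spans AB and BC with a hinge at B.
End slopes at the hinge B, treating each span as simply supported:
  span BC: point load 33 at a = 1.2: Pab(L + b)/(6LEI) = 19.01/EI
  relative rotation θ_0 = (0 + 19.01)/EI = 19.01/EI
A unit hogging moment at B produces rotation L₁/(3EI) + L₂/(3EI) = 3.167/EI.
Slope continuity at B: θ_0 = M_B·3.167/EI, so M_B = 19.01/3.167 = 6.003 kN·m (hogging).
Span AB, ΣM about A with M_B applied at B: R_B^{AB}·6.5 = 0 + 6.003, so R_B^{AB} = 0.9235 kN and R_A = 0 − 0.9235 = -0.9235 kN.
Span BC, ΣM about C: R_B^{BC}·3 = 59.4 + 6.003, so R_B^{BC} = 21.8 kN and R_C = 33 − 21.8 = 11.2 kN.
R_B = 0.9235 + 21.8 = 22.72 kN.

R_B = 22.72 kN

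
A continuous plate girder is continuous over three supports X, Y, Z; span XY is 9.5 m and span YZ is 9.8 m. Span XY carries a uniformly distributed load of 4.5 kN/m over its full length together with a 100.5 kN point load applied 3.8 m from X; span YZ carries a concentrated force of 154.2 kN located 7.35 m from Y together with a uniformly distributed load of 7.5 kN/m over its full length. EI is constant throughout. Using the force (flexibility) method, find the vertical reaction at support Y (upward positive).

R_Y = 186.5 kN

Insert a hinge at Y; M_Y is the redundant, and each span becomes simply supported.
End slopes at the hinge Y, treating each span as simply supported:
  span XY: UDL 4.5: wL³/(24EI) = 160.8/EI
  span XY: point load 100.5 at a = 3.8: Pab(L + a)/(6LEI) = 507.9/EI
  span YZ: point load 154.2 at a = 7.35: Pab(L + b)/(6LEI) = 578.5/EI
  span YZ: UDL 7.5: wL³/(24EI) = 294.1/EI
  relative rotation θ_0 = (668.7 + 872.6)/EI = 1541/EI
A unit hogging moment at Y produces rotation L₁/(3EI) + L₂/(3EI) = 6.433/EI.
Slope continuity at Y: θ_0 = M_Y·6.433/EI, so M_Y = 1541/6.433 = 239.6 kN·m (hogging).
Span XY, ΣM about X with M_Y applied at Y: R_Y^{XY}·9.5 = 585 + 239.6, so R_Y^{XY} = 86.79 kN and R_X = 143.2 − 86.79 = 56.46 kN.
Span YZ, ΣM about Z: R_Y^{YZ}·9.8 = 737.9 + 239.6, so R_Y^{YZ} = 99.75 kN and R_Z = 227.7 − 99.75 = 128 kN.
R_Y = 86.79 + 99.75 = 186.5 kN.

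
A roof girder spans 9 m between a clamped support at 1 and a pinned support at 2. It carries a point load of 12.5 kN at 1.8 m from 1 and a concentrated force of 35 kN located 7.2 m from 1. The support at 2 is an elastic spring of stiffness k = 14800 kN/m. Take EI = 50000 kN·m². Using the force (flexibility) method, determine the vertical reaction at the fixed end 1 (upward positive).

R_1 = 22.51 kN

Release the roller at 2. Primary structure: cantilever fixed at 1.
Primary-structure tip deflection at 2 by superposition:
  point load 12.5 at a = 1.8: Pa²(3L − a)/(6EI) = 170.1/EI
  point load 35 at a = 7.2: Pa²(3L − a)/(6EI) = 5988/EI
  δ_0 = 6158/EI
Flexibility coefficient — unit upward force at 2: δ_{22} = L³/(3EI) = 243/EI.
With EI = 50000 kN·m²: δ_0 = 0.12315 m and δ_{22} = 0.00486 m/kN.
Compatibility — the spring shortens by R_2/k under the reaction it provides: δ_0 − R_2·δ_{22} = R_2/k. With 1/k = 0.000068 m/kN, R_2 = δ_0 / (δ_{22} + 1/k) = 0.12315 / (0.00486 + 0.000068) = 24.99 kN.
Vertical equilibrium: R_1 = ΣP − R_2 = 47.5 − 24.99 = 22.51 kN.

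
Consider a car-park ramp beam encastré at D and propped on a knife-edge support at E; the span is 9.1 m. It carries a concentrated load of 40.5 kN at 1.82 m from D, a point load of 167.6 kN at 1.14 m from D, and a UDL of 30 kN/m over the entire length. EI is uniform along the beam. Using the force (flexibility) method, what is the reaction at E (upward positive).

Take the reaction at E as the redundant and release it; the primary structure is a cantilever fixed at D.
Primary-structure tip deflection at E by superposition:
  point load 40.5 at a = 1.82: Pa²(3L − a)/(6EI) = 569.7/EI
  point load 167.6 at a = 1.14: Pa²(3L − a)/(6EI) = 949.7/EI
  UDL 30: wL⁴/(8EI) = 25716/EI
  δ_0 = 27235/EI
Tip deflection under a unit load at E: L³/(3EI) = 251.2/EI.
The prop prevents deflection at E: R_E = δ_0/δ_{EE} = 27235/251.2 = 108.4 kN.

R_E = 108.4 kN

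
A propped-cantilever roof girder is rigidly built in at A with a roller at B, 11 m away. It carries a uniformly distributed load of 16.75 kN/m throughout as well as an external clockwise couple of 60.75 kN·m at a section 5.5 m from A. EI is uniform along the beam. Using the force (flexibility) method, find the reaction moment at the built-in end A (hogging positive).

Choose R_B as the redundant. The primary structure is the cantilever fixed at A.
Downward deflection at the released point B due to the loads:
  UDL 16.75: wL⁴/(8EI) = 30655/EI
  clockwise couple 60.75 at a = 5.5: M₀a(2L − a)/(2EI) = 2757/EI
  δ_0 = 33411/EI
Tip deflection under a unit load at B: L³/(3EI) = 443.7/EI.
The prop prevents deflection at B: R_B = δ_0/δ_{BB} = 33411/443.7 = 75.31 kN.
Moment equilibrium about A: M_A = Σ(load moments about A) − R_B·L = 1074 − 75.31×11 = 245.8 kN·m.

M_A = 245.8 kN·m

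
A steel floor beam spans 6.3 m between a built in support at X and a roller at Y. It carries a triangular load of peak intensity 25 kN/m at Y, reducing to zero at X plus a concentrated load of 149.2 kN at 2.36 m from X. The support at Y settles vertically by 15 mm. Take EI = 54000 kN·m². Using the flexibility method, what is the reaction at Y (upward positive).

R_Y = 61.08 kN

Choose R_Y as the redundant. The primary structure is the cantilever fixed at X.
Primary-structure tip deflection at Y by superposition:
  triangular load, peak 25 at the free end: 11w₀L⁴/(120EI) = 3610/EI
  point load 149.2 at a = 2.36: Pa²(3L − a)/(6EI) = 2291/EI
  δ_0 = 5901/EI
Flexibility coefficient — unit upward force at Y: δ_{YY} = L³/(3EI) = 83.35/EI.
With EI = 54000 kN·m²: δ_0 = 0.10927 m and δ_{YY} = 0.001544 m/kN.
Compatibility — the beam at Y must follow the support down by 0.015 m: δ_0 − R_Y·δ_{YY} = 0.015, so R_Y = (0.10927 − 0.015)/0.001544 = 61.08 kN.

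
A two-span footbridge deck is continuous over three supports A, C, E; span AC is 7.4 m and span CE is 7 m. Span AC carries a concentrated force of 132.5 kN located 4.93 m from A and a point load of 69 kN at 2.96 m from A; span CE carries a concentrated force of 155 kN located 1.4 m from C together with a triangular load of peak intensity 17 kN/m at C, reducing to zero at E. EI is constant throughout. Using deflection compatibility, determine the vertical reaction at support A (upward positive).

Release continuity at C by inserting a hinge; the redundant is the internal moment M_C. The primary structure is two simply-supported spans AC and CE.
Rotations at C on the released spans (each span's end-slope, ×1/EI):
  span AC: point load 132.5 at a = 4.93: Pab(L + a)/(6LEI) = 448.1/EI
  span AC: point load 69 at a = 2.96: Pab(L + a)/(6LEI) = 211.6/EI
  span CE: point load 155 at a = 1.4: Pab(L + b)/(6LEI) = 364.6/EI
  span CE: triangular load, peak 17: w₀L³/(45EI) = 129.6/EI
  relative rotation θ_0 = (659.7 + 494.1)/EI = 1154/EI
A unit hogging moment at C produces rotation L₁/(3EI) + L₂/(3EI) = 4.8/EI.
Slope continuity at C: θ_0 = M_C·4.8/EI, so M_C = 1154/4.8 = 240.4 kN·m (hogging).
Span AC, ΣM about A with M_C applied at C: R_C^{AC}·7.4 = 857.5 + 240.4, so R_C^{AC} = 148.4 kN and R_A = 201.5 − 148.4 = 53.14 kN.

R_A = 53.14 kN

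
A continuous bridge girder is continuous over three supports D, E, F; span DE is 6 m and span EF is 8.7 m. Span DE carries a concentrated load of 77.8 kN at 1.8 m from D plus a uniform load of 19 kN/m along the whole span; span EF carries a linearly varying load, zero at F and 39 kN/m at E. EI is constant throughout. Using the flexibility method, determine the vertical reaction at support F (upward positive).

R_F = 36.16 kN

Release continuity at E by inserting a hinge; the redundant is the internal moment M_E. The primary structure is two simply-supported spans DE and EF.
Rotations at E on the released spans (each span's end-slope, ×1/EI):
  span DE: point load 77.8 at a = 1.8: Pab(L + a)/(6LEI) = 127.4/EI
  span DE: UDL 19: wL³/(24EI) = 171/EI
  span EF: triangular load, peak 39: w₀L³/(45EI) = 570.7/EI
  relative rotation θ_0 = (298.4 + 570.7)/EI = 869.1/EI
A unit hogging moment at E produces rotation L₁/(3EI) + L₂/(3EI) = 4.9/EI.
Slope continuity at E: θ_0 = M_E·4.9/EI, so M_E = 869.1/4.9 = 177.4 kN·m (hogging).
Span EF, ΣM about F: R_E^{EF}·8.7 = 984 + 177.4, so R_E^{EF} = 133.5 kN and R_F = 169.7 − 133.5 = 36.16 kN.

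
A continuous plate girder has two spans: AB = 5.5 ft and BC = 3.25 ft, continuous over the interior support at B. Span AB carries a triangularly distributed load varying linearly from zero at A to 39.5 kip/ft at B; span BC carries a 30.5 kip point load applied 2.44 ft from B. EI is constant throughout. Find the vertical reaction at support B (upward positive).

Take M_B as the redundant. Released structure: two simple spans AB and BC with a hinge at B.
Discontinuity in slope at B on the released structure — sum the simple-span end rotations:
  span AB: triangular load, peak 39.5: w₀L³/(45EI) = 146/EI
  span BC: point load 30.5 at a = 2.44: Pab(L + b)/(6LEI) = 12.55/EI
  relative rotation θ_0 = (146 + 12.55)/EI = 158.6/EI
A unit hogging moment at B produces rotation L₁/(3EI) + L₂/(3EI) = 2.917/EI.
Compatibility: M_B·(L₁+L₂)/(3EI) = θ_0, giving M_B = 54.37 kip·ft (hogging).
Span AB, ΣM about A with M_B applied at B: R_B^{AB}·5.5 = 398.3 + 54.37, so R_B^{AB} = 82.3 kip and R_A = 108.6 − 82.3 = 26.32 kip.
Span BC, ΣM about C: R_B^{BC}·3.25 = 24.7 + 54.37, so R_B^{BC} = 24.33 kip and R_C = 30.5 − 24.33 = 6.168 kip.
R_B = 82.3 + 24.33 = 106.6 kip.

R_B = 106.6 kip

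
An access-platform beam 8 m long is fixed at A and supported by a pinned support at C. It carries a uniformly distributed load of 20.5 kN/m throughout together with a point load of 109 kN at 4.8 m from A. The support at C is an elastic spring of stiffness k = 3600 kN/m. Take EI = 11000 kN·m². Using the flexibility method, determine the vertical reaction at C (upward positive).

R_C = 106.7 kN

Release the roller at C. Primary structure: cantilever fixed at A.
Primary-structure tip deflection at C by superposition:
  UDL 20.5: wL⁴/(8EI) = 10496/EI
  point load 109 at a = 4.8: Pa²(3L − a)/(6EI) = 8036/EI
  δ_0 = 18532/EI
Flexibility coefficient — unit upward force at C: δ_{CC} = L³/(3EI) = 170.7/EI.
With EI = 11000 kN·m²: δ_0 = 1.6848 m and δ_{CC} = 0.015515 m/kN.
Compatibility — the spring shortens by R_C/k under the reaction it provides: δ_0 − R_C·δ_{CC} = R_C/k. With 1/k = 0.000278 m/kN, R_C = δ_0 / (δ_{CC} + 1/k) = 1.6848 / (0.015515 + 0.000278) = 106.7 kN.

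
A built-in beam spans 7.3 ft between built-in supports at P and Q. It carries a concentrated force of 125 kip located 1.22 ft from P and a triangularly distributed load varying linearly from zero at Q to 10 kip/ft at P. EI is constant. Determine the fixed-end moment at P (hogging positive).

Release both end moments; the primary structure is a simply-supported span PQ with redundants M_P and M_Q.
On the primary (simply-supported) span, the end slopes from the loading are:
  at P: point load 125 at a = 1.22: Pab(L + b)/(6LEI) = 283.2/EI
  at Q: point load 125 at a = 1.22: Pab(L + a)/(6LEI) = 180.4/EI
  at P: triangular load, peak 10: w₀L³/(45EI) = 86.45/EI
  at Q: triangular load, peak 10: 7w₀L³/(360EI) = 75.64/EI
  θ_P0 = 369.7/EI,  θ_Q0 = 256/EI
Flexibility coefficients: a unit moment at one end gives L/(3EI) there and L/(6EI) at the far end, so f₁₁ = f₂₂ = 2.433/EI and f₁₂ = f₂₁ = 1.217/EI.
Compatibility — zero rotation at each built-in end:
  2.433 M_P + 1.217 M_Q = 369.7
  1.217 M_P + 2.433 M_Q = 256
Solving the pair gives M_P = 132.4 kip·ft and M_Q = 38.99 kip·ft (hogging).

M_P = 132.4 kip·ft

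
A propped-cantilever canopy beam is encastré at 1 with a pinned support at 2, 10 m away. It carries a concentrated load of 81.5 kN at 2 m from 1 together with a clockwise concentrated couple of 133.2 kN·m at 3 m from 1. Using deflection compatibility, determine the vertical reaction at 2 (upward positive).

Remove the prop at 2; the released (primary) structure is a cantilever built in at 1.
Downward deflection at the released point 2 due to the loads:
  point load 81.5 at a = 2: Pa²(3L − a)/(6EI) = 1521/EI
  clockwise couple 133.2 at a = 3: M₀a(2L − a)/(2EI) = 3397/EI
  δ_0 = 4918/EI
Flexibility coefficient — unit upward force at 2: δ_{22} = L³/(3EI) = 333.3/EI.
The prop prevents deflection at 2: R_2 = δ_0/δ_{22} = 4918/333.3 = 14.75 kN.

R_2 = 14.75 kN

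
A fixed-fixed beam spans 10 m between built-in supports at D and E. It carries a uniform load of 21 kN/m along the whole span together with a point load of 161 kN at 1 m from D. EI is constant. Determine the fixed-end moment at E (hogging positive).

Release both end moments; the primary structure is a simply-supported span DE with redundants M_D and M_E.
Simple-span end rotations at D and E under the given loads:
  at D: UDL 21: wL³/(24EI) = 875/EI
  at E: UDL 21: wL³/(24EI) = 875/EI
  at D: point load 161 at a = 1: Pab(L + b)/(6LEI) = 458.9/EI
  at E: point load 161 at a = 1: Pab(L + a)/(6LEI) = 265.6/EI
  θ_D0 = 1334/EI,  θ_E0 = 1141/EI
Flexibility coefficients: a unit moment at one end gives L/(3EI) there and L/(6EI) at the far end, so f₁₁ = f₂₂ = 3.333/EI and f₁₂ = f₂₁ = 1.667/EI.
Compatibility — zero rotation at each built-in end:
  3.333 M_D + 1.667 M_E = 1334
  1.667 M_D + 3.333 M_E = 1141
Solving the pair gives M_D = 305.4 kN·m and M_E = 189.5 kN·m (hogging).

M_E = 189.5 kN·m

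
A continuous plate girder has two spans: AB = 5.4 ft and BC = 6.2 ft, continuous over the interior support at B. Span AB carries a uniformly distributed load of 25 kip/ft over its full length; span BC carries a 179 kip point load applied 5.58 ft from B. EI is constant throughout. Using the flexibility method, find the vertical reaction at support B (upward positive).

R_B = 110.3 kip

Take M_B as the redundant. Released structure: two simple spans AB and BC with a hinge at B.
End slopes at the hinge B, treating each span as simply supported:
  span AB: UDL 25: wL³/(24EI) = 164/EI
  span BC: point load 179 at a = 5.58: Pab(L + b)/(6LEI) = 113.5/EI
  relative rotation θ_0 = (164 + 113.5)/EI = 277.6/EI
A unit hogging moment at B produces rotation L₁/(3EI) + L₂/(3EI) = 3.867/EI.
Compatibility: M_B·(L₁+L₂)/(3EI) = θ_0, giving M_B = 71.78 kip·ft (hogging).
Span AB, ΣM about A with M_B applied at B: R_B^{AB}·5.4 = 364.5 + 71.78, so R_B^{AB} = 80.79 kip and R_A = 135 − 80.79 = 54.21 kip.
Span BC, ΣM about C: R_B^{BC}·6.2 = 111 + 71.78, so R_B^{BC} = 29.48 kip and R_C = 179 − 29.48 = 149.5 kip.
R_B = 80.79 + 29.48 = 110.3 kip.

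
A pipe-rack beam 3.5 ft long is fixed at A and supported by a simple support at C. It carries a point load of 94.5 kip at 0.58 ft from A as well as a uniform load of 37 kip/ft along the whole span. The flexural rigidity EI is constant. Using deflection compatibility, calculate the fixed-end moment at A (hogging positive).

Release the roller at C. Primary structure: cantilever fixed at A.
Primary-structure tip deflection at C by superposition:
  point load 94.5 at a = 0.58: Pa²(3L − a)/(6EI) = 52.56/EI
  UDL 37: wL⁴/(8EI) = 694/EI
  δ_0 = 746.6/EI
Tip deflection under a unit load at C: L³/(3EI) = 14.29/EI.
The prop prevents deflection at C: R_C = δ_0/δ_{CC} = 746.6/14.29 = 52.24 kip.
Moment equilibrium about A: M_A = Σ(load moments about A) − R_C·L = 281.4 − 52.24×3.5 = 98.59 kip·ft.

M_A = 98.59 kip·ft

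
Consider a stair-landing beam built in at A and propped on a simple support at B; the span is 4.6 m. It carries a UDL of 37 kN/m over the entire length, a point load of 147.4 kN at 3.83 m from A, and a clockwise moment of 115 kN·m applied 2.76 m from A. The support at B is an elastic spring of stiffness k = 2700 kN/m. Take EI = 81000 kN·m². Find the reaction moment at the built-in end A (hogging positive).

Release the roller at B. Primary structure: cantilever fixed at A.
Primary-structure tip deflection at B by superposition:
  UDL 37: wL⁴/(8EI) = 2071/EI
  point load 147.4 at a = 3.83: Pa²(3L − a)/(6EI) = 3593/EI
  clockwise couple 115 at a = 2.76: M₀a(2L − a)/(2EI) = 1022/EI
  δ_0 = 6686/EI
Tip deflection under a unit load at B: L³/(3EI) = 32.45/EI.
With EI = 81000 kN·m²: δ_0 = 0.08254 m and δ_{BB} = 0.000401 m/kN.
Compatibility — the spring shortens by R_B/k under the reaction it provides: δ_0 − R_B·δ_{BB} = R_B/k. With 1/k = 0.00037 m/kN, R_B = δ_0 / (δ_{BB} + 1/k) = 0.08254 / (0.000401 + 0.00037) = 107.1 kN.
Moment equilibrium about A: M_A = Σ(load moments about A) − R_B·L = 1071 − 107.1×4.6 = 578.5 kN·m.

M_A = 578.5 kN·m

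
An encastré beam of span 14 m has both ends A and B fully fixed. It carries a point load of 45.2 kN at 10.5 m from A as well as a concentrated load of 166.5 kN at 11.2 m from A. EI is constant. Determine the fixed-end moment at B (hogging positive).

M_B = 387.4 kN·m

Take the two fixed-end moments M_A, M_B as redundants; the released structure is the simple span AB.
On the primary (simply-supported) span, the end slopes from the loading are:
  at A: point load 45.2 at a = 10.5: Pab(L + b)/(6LEI) = 346.1/EI
  at B: point load 45.2 at a = 10.5: Pab(L + a)/(6LEI) = 484.5/EI
  at A: point load 166.5 at a = 11.2: Pab(L + b)/(6LEI) = 1044/EI
  at B: point load 166.5 at a = 11.2: Pab(L + a)/(6LEI) = 1566/EI
  θ_A0 = 1390/EI,  θ_B0 = 2051/EI
Flexibility coefficients: a unit moment at one end gives L/(3EI) there and L/(6EI) at the far end, so f₁₁ = f₂₂ = 4.667/EI and f₁₂ = f₂₁ = 2.333/EI.
Compatibility — zero rotation at each built-in end:
  4.667 M_A + 2.333 M_B = 1390
  2.333 M_A + 4.667 M_B = 2051
Solving the pair gives M_A = 104.3 kN·m and M_B = 387.4 kN·m (hogging).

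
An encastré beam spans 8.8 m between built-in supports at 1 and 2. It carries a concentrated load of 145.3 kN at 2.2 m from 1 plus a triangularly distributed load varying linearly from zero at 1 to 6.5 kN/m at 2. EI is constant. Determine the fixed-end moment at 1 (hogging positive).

M_1 = 196.6 kN·m

Take the two fixed-end moments M_1, M_2 as redundants; the released structure is the simple span 12.
On the primary (simply-supported) span, the end slopes from the loading are:
  at 1: point load 145.3 at a = 2.2: Pab(L + b)/(6LEI) = 615.3/EI
  at 2: point load 145.3 at a = 2.2: Pab(L + a)/(6LEI) = 439.5/EI
  at 1: triangular load, peak 6.5: 7w₀L³/(360EI) = 86.13/EI
  at 2: triangular load, peak 6.5: w₀L³/(45EI) = 98.43/EI
  θ_10 = 701.5/EI,  θ_20 = 538/EI
Flexibility coefficients: a unit moment at one end gives L/(3EI) there and L/(6EI) at the far end, so f₁₁ = f₂₂ = 2.933/EI and f₁₂ = f₂₁ = 1.467/EI.
Compatibility — zero rotation at each built-in end:
  2.933 M_1 + 1.467 M_2 = 701.5
  1.467 M_1 + 2.933 M_2 = 538
Solving the pair gives M_1 = 196.6 kN·m and M_2 = 85.1 kN·m (hogging).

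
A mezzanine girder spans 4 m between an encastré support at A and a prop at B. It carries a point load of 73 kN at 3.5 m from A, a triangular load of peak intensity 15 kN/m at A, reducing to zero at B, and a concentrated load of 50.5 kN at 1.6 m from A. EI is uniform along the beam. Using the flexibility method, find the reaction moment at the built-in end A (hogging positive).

M_A = 72.75 kN·m

Release the roller at B. Primary structure: cantilever fixed at A.
Primary-structure tip deflection at B by superposition:
  point load 73 at a = 3.5: Pa²(3L − a)/(6EI) = 1267/EI
  triangular load, peak 15 at the fixed end: w₀L⁴/(30EI) = 128/EI
  point load 50.5 at a = 1.6: Pa²(3L − a)/(6EI) = 224.1/EI
  δ_0 = 1619/EI
Tip deflection under a unit load at B: L³/(3EI) = 21.33/EI.
The prop prevents deflection at B: R_B = δ_0/δ_{BB} = 1619/21.33 = 75.89 kN.
Moment equilibrium about A: M_A = Σ(load moments about A) − R_B·L = 376.3 − 75.89×4 = 72.75 kN·m.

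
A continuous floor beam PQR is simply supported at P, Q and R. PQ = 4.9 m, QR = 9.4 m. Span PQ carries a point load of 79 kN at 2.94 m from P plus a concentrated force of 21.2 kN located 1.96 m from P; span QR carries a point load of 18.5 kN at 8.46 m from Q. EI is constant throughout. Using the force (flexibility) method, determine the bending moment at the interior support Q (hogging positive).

Insert a hinge at Q; M_Q is the redundant, and each span becomes simply supported.
End slopes at the hinge Q, treating each span as simply supported:
  span PQ: point load 79 at a = 2.94: Pab(L + a)/(6LEI) = 121.4/EI
  span PQ: point load 21.2 at a = 1.96: Pab(L + a)/(6LEI) = 28.5/EI
  span QR: point load 18.5 at a = 8.46: Pab(L + b)/(6LEI) = 26.97/EI
  relative rotation θ_0 = (149.9 + 26.97)/EI = 176.9/EI
A unit hogging moment at Q produces rotation L₁/(3EI) + L₂/(3EI) = 4.767/EI.
Slope continuity at Q: θ_0 = M_Q·4.767/EI, so M_Q = 176.9/4.767 = 37.11 kN·m (hogging).

M_Q = 37.11 kN·m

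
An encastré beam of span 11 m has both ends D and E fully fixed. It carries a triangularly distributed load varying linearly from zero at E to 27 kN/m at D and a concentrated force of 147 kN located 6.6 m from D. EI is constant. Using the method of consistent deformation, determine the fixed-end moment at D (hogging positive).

M_D = 318.6 kN·m

Release both end moments; the primary structure is a simply-supported span DE with redundants M_D and M_E.
Simple-span end rotations at D and E under the given loads:
  at D: triangular load, peak 27: w₀L³/(45EI) = 798.6/EI
  at E: triangular load, peak 27: 7w₀L³/(360EI) = 698.8/EI
  at D: point load 147 at a = 6.6: Pab(L + b)/(6LEI) = 996.1/EI
  at E: point load 147 at a = 6.6: Pab(L + a)/(6LEI) = 1138/EI
  θ_D0 = 1795/EI,  θ_E0 = 1837/EI
Flexibility coefficients: a unit moment at one end gives L/(3EI) there and L/(6EI) at the far end, so f₁₁ = f₂₂ = 3.667/EI and f₁₂ = f₂₁ = 1.833/EI.
Compatibility — zero rotation at each built-in end:
  3.667 M_D + 1.833 M_E = 1795
  1.833 M_D + 3.667 M_E = 1837
Solving the pair gives M_D = 318.6 kN·m and M_E = 341.7 kN·m (hogging).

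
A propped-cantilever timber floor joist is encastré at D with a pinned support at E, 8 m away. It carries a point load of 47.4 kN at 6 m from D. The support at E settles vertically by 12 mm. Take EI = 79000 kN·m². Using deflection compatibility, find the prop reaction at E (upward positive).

R_E = 24.44 kN

Release the roller at E. Primary structure: cantilever fixed at D.
Primary-structure tip deflection at E by superposition:
  point load 47.4 at a = 6: Pa²(3L − a)/(6EI) = 5119/EI
Tip deflection under a unit load at E: L³/(3EI) = 170.7/EI.
With EI = 79000 kN·m²: δ_0 = 0.0648 m and δ_{EE} = 0.00216 m/kN.
Compatibility — the beam at E must follow the support down by 0.012 m: δ_0 − R_E·δ_{EE} = 0.012, so R_E = (0.0648 − 0.012)/0.00216 = 24.44 kN.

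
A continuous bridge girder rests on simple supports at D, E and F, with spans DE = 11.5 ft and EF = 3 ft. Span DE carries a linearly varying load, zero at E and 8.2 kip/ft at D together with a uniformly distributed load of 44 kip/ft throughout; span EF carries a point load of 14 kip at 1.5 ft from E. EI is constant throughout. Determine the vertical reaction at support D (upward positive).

Take M_E as the redundant. Released structure: two simple spans DE and EF with a hinge at E.
Discontinuity in slope at E on the released structure — sum the simple-span end rotations:
  span DE: triangular load, peak 8.2: 7w₀L³/(360EI) = 242.5/EI
  span DE: UDL 44: wL³/(24EI) = 2788/EI
  span EF: point load 14 at a = 1.5: Pab(L + b)/(6LEI) = 7.875/EI
  relative rotation θ_0 = (3031 + 7.875)/EI = 3039/EI
A unit hogging moment at E produces rotation L₁/(3EI) + L₂/(3EI) = 4.833/EI.
Slope continuity at E: θ_0 = M_E·4.833/EI, so M_E = 3039/4.833 = 628.7 kip·ft (hogging).
Span DE, ΣM about D with M_E applied at E: R_E^{DE}·11.5 = 3090 + 628.7, so R_E^{DE} = 323.4 kip and R_D = 553.1 − 323.4 = 229.8 kip.

R_D = 229.8 kip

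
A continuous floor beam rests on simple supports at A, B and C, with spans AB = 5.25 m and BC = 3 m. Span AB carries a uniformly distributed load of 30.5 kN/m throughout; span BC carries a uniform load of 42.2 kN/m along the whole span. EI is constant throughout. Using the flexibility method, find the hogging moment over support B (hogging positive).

Release continuity at B by inserting a hinge; the redundant is the internal moment M_B. The primary structure is two simply-supported spans AB and BC.
End slopes at the hinge B, treating each span as simply supported:
  span AB: UDL 30.5: wL³/(24EI) = 183.9/EI
  span BC: UDL 42.2: wL³/(24EI) = 47.48/EI
  relative rotation θ_0 = (183.9 + 47.48)/EI = 231.4/EI
A unit hogging moment at B produces rotation L₁/(3EI) + L₂/(3EI) = 2.75/EI.
Slope continuity at B: θ_0 = M_B·2.75/EI, so M_B = 231.4/2.75 = 84.13 kN·m (hogging).

M_B = 84.13 kN·m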